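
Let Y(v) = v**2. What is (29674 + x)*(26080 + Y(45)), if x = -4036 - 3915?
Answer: 610524915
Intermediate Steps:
x = -7951
(29674 + x)*(26080 + Y(45)) = (29674 - 7951)*(26080 + 45**2) = 21723*(26080 + 2025) = 21723*28105 = 610524915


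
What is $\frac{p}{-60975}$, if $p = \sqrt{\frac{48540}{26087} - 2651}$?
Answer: $- \frac{i \sqrt{1802822926439}}{1590654825} \approx - 0.00084411 i$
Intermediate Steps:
$p = \frac{i \sqrt{1802822926439}}{26087}$ ($p = \sqrt{48540 \cdot \frac{1}{26087} - 2651} = \sqrt{\frac{48540}{26087} - 2651} = \sqrt{- \frac{69108097}{26087}} = \frac{i \sqrt{1802822926439}}{26087} \approx 51.47 i$)
$\frac{p}{-60975} = \frac{\frac{1}{26087} i \sqrt{1802822926439}}{-60975} = \frac{i \sqrt{1802822926439}}{26087} \left(- \frac{1}{60975}\right) = - \frac{i \sqrt{1802822926439}}{1590654825}$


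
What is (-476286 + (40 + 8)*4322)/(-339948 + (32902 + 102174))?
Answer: 134415/102436 ≈ 1.3122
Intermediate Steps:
(-476286 + (40 + 8)*4322)/(-339948 + (32902 + 102174)) = (-476286 + 48*4322)/(-339948 + 135076) = (-476286 + 207456)/(-204872) = -268830*(-1/204872) = 134415/102436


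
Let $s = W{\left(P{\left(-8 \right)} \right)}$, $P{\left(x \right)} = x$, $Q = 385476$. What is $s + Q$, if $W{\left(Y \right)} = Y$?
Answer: $385468$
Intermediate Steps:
$s = -8$
$s + Q = -8 + 385476 = 385468$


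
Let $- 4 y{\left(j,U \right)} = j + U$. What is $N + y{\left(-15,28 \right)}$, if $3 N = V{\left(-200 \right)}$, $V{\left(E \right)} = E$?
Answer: $- \frac{839}{12} \approx -69.917$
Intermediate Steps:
$y{\left(j,U \right)} = - \frac{U}{4} - \frac{j}{4}$ ($y{\left(j,U \right)} = - \frac{j + U}{4} = - \frac{U + j}{4} = - \frac{U}{4} - \frac{j}{4}$)
$N = - \frac{200}{3}$ ($N = \frac{1}{3} \left(-200\right) = - \frac{200}{3} \approx -66.667$)
$N + y{\left(-15,28 \right)} = - \frac{200}{3} - \frac{13}{4} = - \frac{839}{12}$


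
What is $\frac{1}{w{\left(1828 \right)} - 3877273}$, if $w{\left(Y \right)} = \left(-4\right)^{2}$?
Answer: $- \frac{1}{3877257} \approx -2.5791 \cdot 10^{-7}$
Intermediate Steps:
$w{\left(Y \right)} = 16$
$\frac{1}{w{\left(1828 \right)} - 3877273} = \frac{1}{16 - 3877273} = \frac{1}{-3877257} = - \frac{1}{3877257}$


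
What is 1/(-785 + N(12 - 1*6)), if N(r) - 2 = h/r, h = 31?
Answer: -6/4667 ≈ -0.0012856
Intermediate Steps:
N(r) = 2 + 31/r
1/(-785 + N(12 - 1*6)) = 1/(-785 + (2 + 31/(12 - 1*6))) = 1/(-785 + (2 + 31/(12 - 6))) = 1/(-785 + (2 + 31/6)) = 1/(-785 + 43/6) = 1/(-4667/6) = -6/4667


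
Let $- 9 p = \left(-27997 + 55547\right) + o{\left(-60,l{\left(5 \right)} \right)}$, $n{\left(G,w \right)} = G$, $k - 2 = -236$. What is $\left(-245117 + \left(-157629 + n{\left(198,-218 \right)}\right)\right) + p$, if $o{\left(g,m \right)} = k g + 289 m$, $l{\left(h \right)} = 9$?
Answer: $- \frac{3667123}{9} \approx -4.0746 \cdot 10^{5}$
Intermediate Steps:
$k = -234$ ($k = 2 - 236 = -234$)
$o{\left(g,m \right)} = - 234 g + 289 m$
$p = - \frac{44191}{9}$ ($p = - \frac{\left(-27997 + 55547\right) + \left(\left(-234\right) \left(-60\right) + 289 \cdot 9\right)}{9} = - \frac{27550 + \left(14040 + 2601\right)}{9} = - \frac{27550 + 16641}{9} = \left(- \frac{1}{9}\right) 44191 = - \frac{44191}{9} \approx -4910.1$)
$\left(-245117 + \left(-157629 + n{\left(198,-218 \right)}\right)\right) + p = \left(-245117 + \left(-157629 + 198\right)\right) - \frac{44191}{9} = \left(-245117 - 157431\right) - \frac{44191}{9} = -402548 - \frac{44191}{9} = - \frac{3667123}{9}$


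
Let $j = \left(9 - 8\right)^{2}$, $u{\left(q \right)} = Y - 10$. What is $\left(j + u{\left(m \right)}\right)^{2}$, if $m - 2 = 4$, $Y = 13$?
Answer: $16$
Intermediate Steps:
$m = 6$ ($m = 2 + 4 = 6$)
$u{\left(q \right)} = 3$ ($u{\left(q \right)} = 13 - 10 = 3$)
$j = 1$ ($j = 1^{2} = 1$)
$\left(j + u{\left(m \right)}\right)^{2} = \left(1 + 3\right)^{2} = 4^{2} = 16$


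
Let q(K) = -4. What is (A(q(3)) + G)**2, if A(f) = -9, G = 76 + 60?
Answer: 16129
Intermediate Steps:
G = 136
(A(q(3)) + G)**2 = (-9 + 136)**2 = 127**2 = 16129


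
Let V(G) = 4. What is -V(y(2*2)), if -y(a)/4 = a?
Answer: -4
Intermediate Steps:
y(a) = -4*a
-V(y(2*2)) = -1*4 = -4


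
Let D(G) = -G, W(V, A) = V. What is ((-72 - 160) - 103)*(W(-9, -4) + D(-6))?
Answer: 1005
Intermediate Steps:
((-72 - 160) - 103)*(W(-9, -4) + D(-6)) = ((-72 - 160) - 103)*(-9 - 1*(-6)) = (-232 - 103)*(-9 + 6) = -335*(-3) = 1005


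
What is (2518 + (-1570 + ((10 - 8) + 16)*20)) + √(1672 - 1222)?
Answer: 1308 + 15*√2 ≈ 1329.2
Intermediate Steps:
(2518 + (-1570 + ((10 - 8) + 16)*20)) + √(1672 - 1222) = (2518 + (-1570 + (2 + 16)*20)) + √450 = (2518 + (-1570 + 18*20)) + 15*√2 = (2518 + (-1570 + 360)) + 15*√2 = (2518 - 1210) + 15*√2 = 1308 + 15*√2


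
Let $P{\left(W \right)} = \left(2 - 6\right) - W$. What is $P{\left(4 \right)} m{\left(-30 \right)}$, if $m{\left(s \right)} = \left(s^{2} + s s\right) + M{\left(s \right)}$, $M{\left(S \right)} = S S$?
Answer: $-21600$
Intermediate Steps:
$M{\left(S \right)} = S^{2}$
$P{\left(W \right)} = -4 - W$ ($P{\left(W \right)} = \left(2 - 6\right) - W = -4 - W$)
$m{\left(s \right)} = 3 s^{2}$ ($m{\left(s \right)} = \left(s^{2} + s s\right) + s^{2} = \left(s^{2} + s^{2}\right) + s^{2} = 2 s^{2} + s^{2} = 3 s^{2}$)
$P{\left(4 \right)} m{\left(-30 \right)} = \left(-4 - 4\right) 3 \left(-30\right)^{2} = \left(-4 - 4\right) 3 \cdot 900 = \left(-8\right) 2700 = -21600$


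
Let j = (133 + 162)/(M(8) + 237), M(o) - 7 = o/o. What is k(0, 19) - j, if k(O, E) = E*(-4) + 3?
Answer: -3636/49 ≈ -74.204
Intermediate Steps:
M(o) = 8 (M(o) = 7 + o/o = 7 + 1 = 8)
k(O, E) = 3 - 4*E (k(O, E) = -4*E + 3 = 3 - 4*E)
j = 59/49 (j = (133 + 162)/(8 + 237) = 295/245 = 295*(1/245) = 59/49 ≈ 1.2041)
k(0, 19) - j = (3 - 4*19) - 1*59/49 = (3 - 76) - 59/49 = -73 - 59/49 = -3636/49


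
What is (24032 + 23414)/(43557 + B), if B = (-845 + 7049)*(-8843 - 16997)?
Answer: -47446/160267803 ≈ -0.00029604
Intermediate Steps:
B = -160311360 (B = 6204*(-25840) = -160311360)
(24032 + 23414)/(43557 + B) = (24032 + 23414)/(43557 - 160311360) = 47446/(-160267803) = 47446*(-1/160267803) = -47446/160267803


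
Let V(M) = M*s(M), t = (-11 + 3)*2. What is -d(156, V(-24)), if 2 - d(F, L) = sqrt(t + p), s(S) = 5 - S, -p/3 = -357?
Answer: -2 + sqrt(1055) ≈ 30.481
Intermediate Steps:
p = 1071 (p = -3*(-357) = 1071)
t = -16 (t = -8*2 = -16)
V(M) = M*(5 - M)
d(F, L) = 2 - sqrt(1055) (d(F, L) = 2 - sqrt(-16 + 1071) = 2 - sqrt(1055))
-d(156, V(-24)) = -(2 - sqrt(1055)) = -2 + sqrt(1055)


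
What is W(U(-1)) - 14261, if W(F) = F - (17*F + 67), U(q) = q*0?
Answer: -14328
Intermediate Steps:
U(q) = 0
W(F) = -67 - 16*F (W(F) = F - (67 + 17*F) = F + (-67 - 17*F) = -67 - 16*F)
W(U(-1)) - 14261 = (-67 - 16*0) - 14261 = (-67 + 0) - 14261 = -67 - 14261 = -14328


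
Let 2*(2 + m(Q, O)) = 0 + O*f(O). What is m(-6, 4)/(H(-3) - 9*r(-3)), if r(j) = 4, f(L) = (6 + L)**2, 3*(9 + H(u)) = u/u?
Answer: -297/67 ≈ -4.4328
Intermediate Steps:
H(u) = -26/3 (H(u) = -9 + (u/u)/3 = -9 + (1/3)*1 = -9 + 1/3 = -26/3)
m(Q, O) = -2 + O*(6 + O)**2/2 (m(Q, O) = -2 + (0 + O*(6 + O)**2)/2 = -2 + (O*(6 + O)**2)/2 = -2 + O*(6 + O)**2/2)
m(-6, 4)/(H(-3) - 9*r(-3)) = (-2 + (1/2)*4*(6 + 4)**2)/(-26/3 - 9*4) = (-2 + (1/2)*4*10**2)/(-26/3 - 36) = (-2 + (1/2)*4*100)/(-134/3) = -3*(-2 + 200)/134 = -3/134*198 = -297/67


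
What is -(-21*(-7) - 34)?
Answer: -113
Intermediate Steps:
-(-21*(-7) - 34) = -(147 - 34) = -1*113 = -113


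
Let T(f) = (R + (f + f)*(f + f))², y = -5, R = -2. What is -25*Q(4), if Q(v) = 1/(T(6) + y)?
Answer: -25/20159 ≈ -0.0012401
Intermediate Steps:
T(f) = (-2 + 4*f²)² (T(f) = (-2 + (f + f)*(f + f))² = (-2 + (2*f)*(2*f))² = (-2 + 4*f²)²)
Q(v) = 1/20159 (Q(v) = 1/(4*(-1 + 2*6²)² - 5) = 1/(4*(-1 + 2*36)² - 5) = 1/(4*(-1 + 72)² - 5) = 1/(4*71² - 5) = 1/(4*5041 - 5) = 1/(20164 - 5) = 1/20159)
-25*Q(4) = -25*1/20159 = -25/20159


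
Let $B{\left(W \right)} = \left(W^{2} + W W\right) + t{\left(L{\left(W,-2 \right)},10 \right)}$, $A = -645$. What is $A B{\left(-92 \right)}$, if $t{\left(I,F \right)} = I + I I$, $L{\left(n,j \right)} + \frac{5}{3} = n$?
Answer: $- \frac{49551050}{3} \approx -1.6517 \cdot 10^{7}$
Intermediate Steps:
$L{\left(n,j \right)} = - \frac{5}{3} + n$
$t{\left(I,F \right)} = I + I^{2}$
$B{\left(W \right)} = 2 W^{2} + \left(- \frac{5}{3} + W\right) \left(- \frac{2}{3} + W\right)$ ($B{\left(W \right)} = \left(W^{2} + W W\right) + \left(- \frac{5}{3} + W\right) \left(1 + \left(- \frac{5}{3} + W\right)\right) = \left(W^{2} + W^{2}\right) + \left(- \frac{5}{3} + W\right) \left(- \frac{2}{3} + W\right) = 2 W^{2} + \left(- \frac{5}{3} + W\right) \left(- \frac{2}{3} + W\right)$)
$A B{\left(-92 \right)} = - 645 \left(\frac{10}{9} + 3 \left(-92\right)^{2} - - \frac{644}{3}\right) = - 645 \left(\frac{10}{9} + 3 \cdot 8464 + \frac{644}{3}\right) = - 645 \left(\frac{10}{9} + 25392 + \frac{644}{3}\right) = \left(-645\right) \frac{230470}{9} = - \frac{49551050}{3}$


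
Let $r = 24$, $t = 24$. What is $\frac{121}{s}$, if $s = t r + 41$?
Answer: $\frac{121}{617} \approx 0.19611$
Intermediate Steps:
$s = 617$ ($s = 24 \cdot 24 + 41 = 576 + 41 = 617$)
$\frac{121}{s} = \frac{121}{617}$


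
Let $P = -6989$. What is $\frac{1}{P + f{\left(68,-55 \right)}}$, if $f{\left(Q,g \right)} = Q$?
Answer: $- \frac{1}{6921} \approx -0.00014449$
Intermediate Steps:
$\frac{1}{P + f{\left(68,-55 \right)}} = \frac{1}{-6989 + 68} = \frac{1}{-6921} = - \frac{1}{6921}$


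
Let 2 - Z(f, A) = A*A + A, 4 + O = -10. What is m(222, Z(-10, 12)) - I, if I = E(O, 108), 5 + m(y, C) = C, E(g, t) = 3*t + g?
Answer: -469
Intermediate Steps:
O = -14 (O = -4 - 10 = -14)
Z(f, A) = 2 - A - A² (Z(f, A) = 2 - (A*A + A) = 2 - (A² + A) = 2 - (A + A²) = 2 + (-A - A²) = 2 - A - A²)
E(g, t) = g + 3*t
m(y, C) = -5 + C
I = 310 (I = -14 + 3*108 = -14 + 324 = 310)
m(222, Z(-10, 12)) - I = (-5 + (2 - 1*12 - 1*12²)) - 1*310 = (-5 + (2 - 12 - 1*144)) - 310 = (-5 + (2 - 12 - 144)) - 310 = (-5 - 154) - 310 = -159 - 310 = -469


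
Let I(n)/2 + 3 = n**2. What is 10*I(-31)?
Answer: 19160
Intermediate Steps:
I(n) = -6 + 2*n**2
10*I(-31) = 10*(-6 + 2*(-31)**2) = 10*(-6 + 2*961) = 10*(-6 + 1922) = 10*1916 = 19160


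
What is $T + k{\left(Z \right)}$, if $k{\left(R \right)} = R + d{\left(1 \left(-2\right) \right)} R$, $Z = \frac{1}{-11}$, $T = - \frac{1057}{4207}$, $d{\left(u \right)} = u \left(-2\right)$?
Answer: $- \frac{4666}{6611} \approx -0.70579$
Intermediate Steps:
$d{\left(u \right)} = - 2 u$
$T = - \frac{151}{601}$ ($T = \left(-1057\right) \frac{1}{4207} = - \frac{151}{601} \approx -0.25125$)
$Z = - \frac{1}{11} \approx -0.090909$
$k{\left(R \right)} = 5 R$ ($k{\left(R \right)} = R + - 2 \cdot 1 \left(-2\right) R = R + \left(-2\right) \left(-2\right) R = R + 4 R = 5 R$)
$T + k{\left(Z \right)} = - \frac{151}{601} + 5 \left(- \frac{1}{11}\right) = - \frac{151}{601} - \frac{5}{11} = - \frac{4666}{6611}$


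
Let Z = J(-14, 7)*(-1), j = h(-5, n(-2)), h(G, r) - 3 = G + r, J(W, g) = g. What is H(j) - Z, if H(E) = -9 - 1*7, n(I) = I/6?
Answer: -9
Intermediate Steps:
n(I) = I/6 (n(I) = I*(⅙) = I/6)
h(G, r) = 3 + G + r (h(G, r) = 3 + (G + r) = 3 + G + r)
j = -7/3 (j = 3 - 5 + (⅙)*(-2) = 3 - 5 - ⅓ = -7/3 ≈ -2.3333)
H(E) = -16 (H(E) = -9 - 7 = -16)
Z = -7 (Z = 7*(-1) = -7)
H(j) - Z = -16 - 1*(-7) = -16 + 7 = -9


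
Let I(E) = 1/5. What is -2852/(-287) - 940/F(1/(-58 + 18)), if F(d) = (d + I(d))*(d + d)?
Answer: 30834852/287 ≈ 1.0744e+5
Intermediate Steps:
I(E) = ⅕ (I(E) = 1*(⅕) = ⅕)
F(d) = 2*d*(⅕ + d) (F(d) = (d + ⅕)*(d + d) = (⅕ + d)*(2*d) = 2*d*(⅕ + d))
-2852/(-287) - 940/F(1/(-58 + 18)) = -2852/(-287) - 940*5*(-58 + 18)/(2*(1 + 5/(-58 + 18))) = -2852*(-1/287) - 940*(-100/(1 + 5/(-40))) = 2852/287 - 940*(-100/(1 + 5*(-1/40))) = 2852/287 - 940*(-100/(1 - ⅛)) = 2852/287 - 940/((⅖)*(-1/40)*(7/8)) = 2852/287 - 940/(-7/800) = 2852/287 - 940*(-800/7) = 2852/287 + 752000/7 = 30834852/287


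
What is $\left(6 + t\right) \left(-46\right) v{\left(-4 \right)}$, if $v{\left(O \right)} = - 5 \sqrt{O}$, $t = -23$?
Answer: $- 7820 i \approx - 7820.0 i$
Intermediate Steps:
$\left(6 + t\right) \left(-46\right) v{\left(-4 \right)} = \left(6 - 23\right) \left(-46\right) \left(- 5 \sqrt{-4}\right) = \left(-17\right) \left(-46\right) \left(- 5 \cdot 2 i\right) = 782 \left(- 10 i\right) = - 7820 i$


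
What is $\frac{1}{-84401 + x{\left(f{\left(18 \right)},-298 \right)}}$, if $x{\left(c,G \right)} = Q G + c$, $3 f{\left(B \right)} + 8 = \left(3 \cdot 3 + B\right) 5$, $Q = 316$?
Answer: $- \frac{3}{535580} \approx -5.6014 \cdot 10^{-6}$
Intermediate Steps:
$f{\left(B \right)} = \frac{37}{3} + \frac{5 B}{3}$ ($f{\left(B \right)} = - \frac{8}{3} + \frac{\left(3 \cdot 3 + B\right) 5}{3} = - \frac{8}{3} + \frac{\left(9 + B\right) 5}{3} = - \frac{8}{3} + \frac{45 + 5 B}{3} = - \frac{8}{3} + \left(15 + \frac{5 B}{3}\right) = \frac{37}{3} + \frac{5 B}{3}$)
$x{\left(c,G \right)} = c + 316 G$ ($x{\left(c,G \right)} = 316 G + c = c + 316 G$)
$\frac{1}{-84401 + x{\left(f{\left(18 \right)},-298 \right)}} = \frac{1}{-84401 + \left(\left(\frac{37}{3} + \frac{5}{3} \cdot 18\right) + 316 \left(-298\right)\right)} = \frac{1}{-84401 + \left(\left(\frac{37}{3} + 30\right) - 94168\right)} = \frac{1}{-84401 + \left(\frac{127}{3} - 94168\right)} = \frac{1}{-84401 - \frac{282377}{3}} = \frac{1}{- \frac{535580}{3}} = - \frac{3}{535580}$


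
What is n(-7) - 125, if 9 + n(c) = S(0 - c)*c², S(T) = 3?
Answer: 13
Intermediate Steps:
n(c) = -9 + 3*c²
n(-7) - 125 = (-9 + 3*(-7)²) - 125 = (-9 + 3*49) - 125 = (-9 + 147) - 125 = 138 - 125 = 13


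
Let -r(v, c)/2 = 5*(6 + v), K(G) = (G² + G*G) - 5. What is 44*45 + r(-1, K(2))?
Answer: 1930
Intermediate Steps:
K(G) = -5 + 2*G² (K(G) = (G² + G²) - 5 = 2*G² - 5 = -5 + 2*G²)
r(v, c) = -60 - 10*v (r(v, c) = -10*(6 + v) = -2*(30 + 5*v) = -60 - 10*v)
44*45 + r(-1, K(2)) = 44*45 + (-60 - 10*(-1)) = 1980 + (-60 + 10) = 1980 - 50 = 1930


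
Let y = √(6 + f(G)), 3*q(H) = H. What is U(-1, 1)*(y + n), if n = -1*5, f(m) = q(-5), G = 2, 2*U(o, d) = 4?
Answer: -10 + 2*√39/3 ≈ -5.8367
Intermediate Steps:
q(H) = H/3
U(o, d) = 2 (U(o, d) = (½)*4 = 2)
f(m) = -5/3 (f(m) = (⅓)*(-5) = -5/3)
n = -5
y = √39/3 (y = √(6 - 5/3) = √(13/3) = √39/3 ≈ 2.0817)
U(-1, 1)*(y + n) = 2*(√39/3 - 5) = 2*(-5 + √39/3) = -10 + 2*√39/3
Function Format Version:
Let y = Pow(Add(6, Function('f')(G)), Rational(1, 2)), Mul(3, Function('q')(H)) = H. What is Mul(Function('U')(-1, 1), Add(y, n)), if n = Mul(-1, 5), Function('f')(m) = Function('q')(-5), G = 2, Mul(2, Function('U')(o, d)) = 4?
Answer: Add(-10, Mul(Rational(2, 3), Pow(39, Rational(1, 2)))) ≈ -5.8367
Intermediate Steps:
Function('q')(H) = Mul(Rational(1, 3), H)
Function('U')(o, d) = 2 (Function('U')(o, d) = Mul(Rational(1, 2), 4) = 2)
Function('f')(m) = Rational(-5, 3) (Function('f')(m) = Mul(Rational(1, 3), -5) = Rational(-5, 3))
n = -5
y = Mul(Rational(1, 3), Pow(39, Rational(1, 2))) (y = Pow(Add(6, Rational(-5, 3)), Rational(1, 2)) = Pow(Rational(13, 3), Rational(1, 2)) = Mul(Rational(1, 3), Pow(39, Rational(1, 2))) ≈ 2.0817)
Mul(Function('U')(-1, 1), Add(y, n)) = Mul(2, Add(Mul(Rational(1, 3), Pow(39, Rational(1, 2))), -5)) = Mul(2, Add(-5, Mul(Rational(1, 3), Pow(39, Rational(1, 2))))) = Add(-10, Mul(Rational(2, 3), Pow(39, Rational(1, 2))))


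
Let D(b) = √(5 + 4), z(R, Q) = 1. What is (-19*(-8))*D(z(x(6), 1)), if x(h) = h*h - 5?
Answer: 456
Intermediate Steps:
x(h) = -5 + h² (x(h) = h² - 5 = -5 + h²)
D(b) = 3 (D(b) = √9 = 3)
(-19*(-8))*D(z(x(6), 1)) = -19*(-8)*3 = 152*3 = 456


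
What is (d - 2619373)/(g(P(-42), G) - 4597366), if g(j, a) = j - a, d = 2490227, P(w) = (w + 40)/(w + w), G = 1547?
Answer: 5424132/193154345 ≈ 0.028082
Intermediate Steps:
P(w) = (40 + w)/(2*w) (P(w) = (40 + w)/((2*w)) = (40 + w)*(1/(2*w)) = (40 + w)/(2*w))
(d - 2619373)/(g(P(-42), G) - 4597366) = (2490227 - 2619373)/(((½)*(40 - 42)/(-42) - 1*1547) - 4597366) = -129146/(((½)*(-1/42)*(-2) - 1547) - 4597366) = -129146/((1/42 - 1547) - 4597366) = -129146/(-64973/42 - 4597366) = -129146/(-193154345/42) = -129146*(-42/193154345) = 5424132/193154345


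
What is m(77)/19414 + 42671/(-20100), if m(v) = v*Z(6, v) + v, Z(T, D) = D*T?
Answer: -55914847/195110700 ≈ -0.28658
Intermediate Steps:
m(v) = v + 6*v² (m(v) = v*(v*6) + v = v*(6*v) + v = 6*v² + v = v + 6*v²)
m(77)/19414 + 42671/(-20100) = (77*(1 + 6*77))/19414 + 42671/(-20100) = (77*(1 + 462))*(1/19414) + 42671*(-1/20100) = (77*463)*(1/19414) - 42671/20100 = 35651*(1/19414) - 42671/20100 = 35651/19414 - 42671/20100 = -55914847/195110700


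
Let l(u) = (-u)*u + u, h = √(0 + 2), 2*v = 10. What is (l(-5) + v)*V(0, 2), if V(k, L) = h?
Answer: -25*√2 ≈ -35.355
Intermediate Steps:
v = 5 (v = (½)*10 = 5)
h = √2 ≈ 1.4142
V(k, L) = √2
l(u) = u - u² (l(u) = -u² + u = u - u²)
(l(-5) + v)*V(0, 2) = (-5*(1 - 1*(-5)) + 5)*√2 = (-5*(1 + 5) + 5)*√2 = (-5*6 + 5)*√2 = (-30 + 5)*√2 = -25*√2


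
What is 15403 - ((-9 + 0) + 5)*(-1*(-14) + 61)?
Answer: 15703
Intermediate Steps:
15403 - ((-9 + 0) + 5)*(-1*(-14) + 61) = 15403 - (-9 + 5)*(14 + 61) = 15403 - (-4)*75 = 15403 - 1*(-300) = 15403 + 300 = 15703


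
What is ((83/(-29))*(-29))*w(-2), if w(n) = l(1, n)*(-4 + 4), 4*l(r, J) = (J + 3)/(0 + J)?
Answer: 0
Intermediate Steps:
l(r, J) = (3 + J)/(4*J) (l(r, J) = ((J + 3)/(0 + J))/4 = ((3 + J)/J)/4 = (3 + J)/(4*J))
w(n) = 0 (w(n) = ((3 + n)/(4*n))*(-4 + 4) = ((3 + n)/(4*n))*0 = 0)
((83/(-29))*(-29))*w(-2) = ((83/(-29))*(-29))*0 = ((83*(-1/29))*(-29))*0 = -83/29*(-29)*0 = 83*0 = 0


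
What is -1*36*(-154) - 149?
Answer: 5395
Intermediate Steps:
-1*36*(-154) - 149 = -36*(-154) - 149 = 5544 - 149 = 5395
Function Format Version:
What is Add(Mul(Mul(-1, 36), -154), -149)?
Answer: 5395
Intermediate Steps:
Add(Mul(Mul(-1, 36), -154), -149) = Add(Mul(-36, -154), -149) = Add(5544, -149) = 5395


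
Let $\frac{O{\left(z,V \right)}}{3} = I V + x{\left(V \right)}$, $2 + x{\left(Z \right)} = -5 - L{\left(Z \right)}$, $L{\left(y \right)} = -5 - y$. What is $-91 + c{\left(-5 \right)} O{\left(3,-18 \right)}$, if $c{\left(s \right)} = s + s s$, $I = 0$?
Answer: $-1291$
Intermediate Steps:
$x{\left(Z \right)} = -2 + Z$ ($x{\left(Z \right)} = -2 - - Z = -2 + \left(-5 + \left(5 + Z\right)\right) = -2 + Z$)
$O{\left(z,V \right)} = -6 + 3 V$ ($O{\left(z,V \right)} = 3 \left(0 V + \left(-2 + V\right)\right) = 3 \left(0 + \left(-2 + V\right)\right) = 3 \left(-2 + V\right) = -6 + 3 V$)
$c{\left(s \right)} = s + s^{2}$
$-91 + c{\left(-5 \right)} O{\left(3,-18 \right)} = -91 + - 5 \left(1 - 5\right) \left(-6 + 3 \left(-18\right)\right) = -91 + \left(-5\right) \left(-4\right) \left(-6 - 54\right) = -91 + 20 \left(-60\right) = -91 - 1200 = -1291$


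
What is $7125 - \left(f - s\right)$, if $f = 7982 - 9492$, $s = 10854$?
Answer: $19489$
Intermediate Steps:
$f = -1510$
$7125 - \left(f - s\right) = 7125 - \left(-1510 - 10854\right) = 7125 - -12364 = 7125 + 12364 = 19489$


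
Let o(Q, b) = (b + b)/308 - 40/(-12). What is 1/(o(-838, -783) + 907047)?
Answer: 462/419054905 ≈ 1.1025e-6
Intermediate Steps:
o(Q, b) = 10/3 + b/154 (o(Q, b) = (2*b)*(1/308) - 40*(-1/12) = b/154 + 10/3 = 10/3 + b/154)
1/(o(-838, -783) + 907047) = 1/((10/3 + (1/154)*(-783)) + 907047) = 1/((10/3 - 783/154) + 907047) = 1/(-809/462 + 907047) = 1/(419054905/462) = 462/419054905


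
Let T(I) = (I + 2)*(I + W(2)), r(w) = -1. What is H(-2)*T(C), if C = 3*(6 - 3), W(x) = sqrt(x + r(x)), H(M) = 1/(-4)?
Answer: -55/2 ≈ -27.500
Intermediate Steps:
H(M) = -1/4
W(x) = sqrt(-1 + x) (W(x) = sqrt(x - 1) = sqrt(-1 + x))
C = 9 (C = 3*3 = 9)
T(I) = (1 + I)*(2 + I) (T(I) = (I + 2)*(I + sqrt(-1 + 2)) = (2 + I)*(I + sqrt(1)) = (2 + I)*(I + 1) = (2 + I)*(1 + I) = (1 + I)*(2 + I))
H(-2)*T(C) = -(2 + 9**2 + 3*9)/4 = -(2 + 81 + 27)/4 = -1/4*110 = -55/2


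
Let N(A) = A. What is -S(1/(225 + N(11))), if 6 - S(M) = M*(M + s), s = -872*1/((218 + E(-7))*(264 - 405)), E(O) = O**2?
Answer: -12580480433/2096787312 ≈ -5.9999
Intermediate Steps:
s = 872/37647 (s = -872*1/((218 + (-7)**2)*(264 - 405)) = -872*(-1/(141*(218 + 49))) = -872/((-141*267)) = -872/(-37647) = -872*(-1/37647) = 872/37647 ≈ 0.023163)
S(M) = 6 - M*(872/37647 + M) (S(M) = 6 - M*(M + 872/37647) = 6 - M*(872/37647 + M))
-S(1/(225 + N(11))) = -(6 - (1/(225 + 11))**2 - 872/(37647*(225 + 11))) = -(6 - (1/236)**2 - 872/37647/236) = -(6 - (1/236)**2 - 872/37647*1/236) = -(6 - 1*1/55696 - 218/2221173) = -(6 - 1/55696 - 218/2221173) = -1*12580480433/2096787312 = -12580480433/2096787312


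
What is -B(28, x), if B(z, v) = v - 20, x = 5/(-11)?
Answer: 225/11 ≈ 20.455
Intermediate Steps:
x = -5/11 (x = 5*(-1/11) = -5/11 ≈ -0.45455)
B(z, v) = -20 + v
-B(28, x) = -(-20 - 5/11) = -1*(-225/11) = 225/11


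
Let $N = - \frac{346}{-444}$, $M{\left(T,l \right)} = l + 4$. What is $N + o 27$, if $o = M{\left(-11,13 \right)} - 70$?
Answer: $- \frac{317509}{222} \approx -1430.2$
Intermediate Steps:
$M{\left(T,l \right)} = 4 + l$
$o = -53$ ($o = \left(4 + 13\right) - 70 = 17 - 70 = -53$)
$N = \frac{173}{222}$ ($N = \left(-346\right) \left(- \frac{1}{444}\right) = \frac{173}{222} \approx 0.77928$)
$N + o 27 = \frac{173}{222} - 1431 = - \frac{317509}{222}$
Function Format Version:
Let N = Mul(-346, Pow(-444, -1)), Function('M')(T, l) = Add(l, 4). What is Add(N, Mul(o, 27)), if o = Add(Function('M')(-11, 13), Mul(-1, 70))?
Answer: Rational(-317509, 222) ≈ -1430.2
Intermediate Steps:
Function('M')(T, l) = Add(4, l)
o = -53 (o = Add(Add(4, 13), Mul(-1, 70)) = Add(17, -70) = -53)
N = Rational(173, 222) (N = Mul(-346, Rational(-1, 444)) = Rational(173, 222) ≈ 0.77928)
Add(N, Mul(o, 27)) = Add(Rational(173, 222), Mul(-53, 27)) = Add(Rational(173, 222), -1431) = Rational(-317509, 222)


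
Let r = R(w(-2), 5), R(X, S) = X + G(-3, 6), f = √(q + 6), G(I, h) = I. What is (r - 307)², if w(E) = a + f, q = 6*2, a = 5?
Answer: 93043 - 1830*√2 ≈ 90455.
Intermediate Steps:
q = 12
f = 3*√2 (f = √(12 + 6) = √18 = 3*√2 ≈ 4.2426)
w(E) = 5 + 3*√2
R(X, S) = -3 + X (R(X, S) = X - 3 = -3 + X)
r = 2 + 3*√2 (r = -3 + (5 + 3*√2) = 2 + 3*√2 ≈ 6.2426)
(r - 307)² = ((2 + 3*√2) - 307)² = (-305 + 3*√2)²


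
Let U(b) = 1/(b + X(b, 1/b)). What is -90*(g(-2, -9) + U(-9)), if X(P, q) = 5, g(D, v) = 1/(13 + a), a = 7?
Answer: 18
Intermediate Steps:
g(D, v) = 1/20 (g(D, v) = 1/(13 + 7) = 1/20)
U(b) = 1/(5 + b) (U(b) = 1/(b + 5) = 1/(5 + b))
-90*(g(-2, -9) + U(-9)) = -90*(1/20 + 1/(5 - 9)) = -90*(1/20 + 1/(-4)) = -90*(1/20 - ¼) = -90*(-⅕) = 18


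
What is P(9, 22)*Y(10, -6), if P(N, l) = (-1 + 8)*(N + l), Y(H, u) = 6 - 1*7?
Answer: -217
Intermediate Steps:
Y(H, u) = -1 (Y(H, u) = 6 - 7 = -1)
P(N, l) = 7*N + 7*l (P(N, l) = 7*(N + l) = 7*N + 7*l)
P(9, 22)*Y(10, -6) = (7*9 + 7*22)*(-1) = (63 + 154)*(-1) = 217*(-1) = -217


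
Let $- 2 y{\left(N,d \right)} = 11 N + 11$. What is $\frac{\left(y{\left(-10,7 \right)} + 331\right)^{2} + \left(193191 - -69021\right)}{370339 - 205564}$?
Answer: $\frac{1627969}{659100} \approx 2.47$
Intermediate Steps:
$y{\left(N,d \right)} = - \frac{11}{2} - \frac{11 N}{2}$ ($y{\left(N,d \right)} = - \frac{11 N + 11}{2} = - \frac{11 + 11 N}{2} = - \frac{11}{2} - \frac{11 N}{2}$)
$\frac{\left(y{\left(-10,7 \right)} + 331\right)^{2} + \left(193191 - -69021\right)}{370339 - 205564} = \frac{\left(\left(- \frac{11}{2} - -55\right) + 331\right)^{2} + \left(193191 - -69021\right)}{370339 - 205564} = \frac{\left(\left(- \frac{11}{2} + 55\right) + 331\right)^{2} + \left(193191 + 69021\right)}{164775} = \left(\left(\frac{99}{2} + 331\right)^{2} + 262212\right) \frac{1}{164775} = \left(\left(\frac{761}{2}\right)^{2} + 262212\right) \frac{1}{164775} = \left(\frac{579121}{4} + 262212\right) \frac{1}{164775} = \frac{1627969}{4} \cdot \frac{1}{164775} = \frac{1627969}{659100}$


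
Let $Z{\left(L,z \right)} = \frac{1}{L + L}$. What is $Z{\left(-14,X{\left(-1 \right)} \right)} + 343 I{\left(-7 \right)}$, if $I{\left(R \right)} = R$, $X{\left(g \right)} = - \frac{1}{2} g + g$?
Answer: $- \frac{67229}{28} \approx -2401.0$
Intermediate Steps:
$X{\left(g \right)} = \frac{g}{2}$ ($X{\left(g \right)} = \left(-1\right) \frac{1}{2} g + g = - \frac{g}{2} + g = \frac{g}{2}$)
$Z{\left(L,z \right)} = \frac{1}{2 L}$
$Z{\left(-14,X{\left(-1 \right)} \right)} + 343 I{\left(-7 \right)} = \frac{1}{2 \left(-14\right)} + 343 \left(-7\right) = \frac{1}{2} \left(- \frac{1}{14}\right) - 2401 = - \frac{1}{28} - 2401 = - \frac{67229}{28}$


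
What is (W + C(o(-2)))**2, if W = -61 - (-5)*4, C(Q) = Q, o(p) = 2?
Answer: 1521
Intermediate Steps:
W = -41 (W = -61 - 1*(-20) = -61 + 20 = -41)
(W + C(o(-2)))**2 = (-41 + 2)**2 = (-39)**2 = 1521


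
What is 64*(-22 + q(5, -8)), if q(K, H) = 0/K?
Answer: -1408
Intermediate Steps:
q(K, H) = 0
64*(-22 + q(5, -8)) = 64*(-22 + 0) = 64*(-22) = -1408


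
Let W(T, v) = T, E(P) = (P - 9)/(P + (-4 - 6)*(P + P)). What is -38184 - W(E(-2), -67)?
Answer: -1450981/38 ≈ -38184.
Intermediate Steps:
E(P) = -(-9 + P)/(19*P) (E(P) = (-9 + P)/(P - 20*P) = (-9 + P)/((-19*P)) = (-9 + P)*(-1/(19*P)) = -(-9 + P)/(19*P))
-38184 - W(E(-2), -67) = -38184 - (9 - 1*(-2))/(19*(-2)) = -38184 - (-1)*(9 + 2)/(19*2) = -38184 - (-1)*11/(19*2) = -38184 - 1*(-11/38) = -38184 + 11/38 = -1450981/38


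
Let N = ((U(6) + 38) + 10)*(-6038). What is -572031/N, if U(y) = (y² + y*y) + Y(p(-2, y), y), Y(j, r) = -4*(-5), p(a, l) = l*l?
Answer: 572031/845320 ≈ 0.67670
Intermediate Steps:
p(a, l) = l²
Y(j, r) = 20
U(y) = 20 + 2*y² (U(y) = (y² + y*y) + 20 = (y² + y²) + 20 = 2*y² + 20 = 20 + 2*y²)
N = -845320 (N = (((20 + 2*6²) + 38) + 10)*(-6038) = (((20 + 2*36) + 38) + 10)*(-6038) = (((20 + 72) + 38) + 10)*(-6038) = ((92 + 38) + 10)*(-6038) = (130 + 10)*(-6038) = 140*(-6038) = -845320)
-572031/N = -572031/(-845320) = -572031*(-1/845320) = 572031/845320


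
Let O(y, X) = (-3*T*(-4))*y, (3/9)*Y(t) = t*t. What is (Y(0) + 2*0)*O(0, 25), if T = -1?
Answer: 0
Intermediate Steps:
Y(t) = 3*t² (Y(t) = 3*(t*t) = 3*t²)
O(y, X) = -12*y (O(y, X) = (-(-3)*(-4))*y = (-3*4)*y = -12*y)
(Y(0) + 2*0)*O(0, 25) = (3*0² + 2*0)*(-12*0) = (3*0 + 0)*0 = (0 + 0)*0 = 0*0 = 0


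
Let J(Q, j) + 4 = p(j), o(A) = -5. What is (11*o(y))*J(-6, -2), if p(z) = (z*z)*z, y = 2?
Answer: 660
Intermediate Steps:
p(z) = z³ (p(z) = z²*z = z³)
J(Q, j) = -4 + j³
(11*o(y))*J(-6, -2) = (11*(-5))*(-4 + (-2)³) = -55*(-4 - 8) = -55*(-12) = 660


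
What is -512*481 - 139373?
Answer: -385645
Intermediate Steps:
-512*481 - 139373 = -246272 - 139373 = -385645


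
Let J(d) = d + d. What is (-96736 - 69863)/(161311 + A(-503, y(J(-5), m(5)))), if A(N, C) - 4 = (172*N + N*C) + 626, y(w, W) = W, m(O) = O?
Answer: -166599/72910 ≈ -2.2850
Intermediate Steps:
J(d) = 2*d
A(N, C) = 630 + 172*N + C*N (A(N, C) = 4 + ((172*N + N*C) + 626) = 4 + ((172*N + C*N) + 626) = 4 + (626 + 172*N + C*N) = 630 + 172*N + C*N)
(-96736 - 69863)/(161311 + A(-503, y(J(-5), m(5)))) = (-96736 - 69863)/(161311 + (630 + 172*(-503) + 5*(-503))) = -166599/(161311 + (630 - 86516 - 2515)) = -166599/(161311 - 88401) = -166599/72910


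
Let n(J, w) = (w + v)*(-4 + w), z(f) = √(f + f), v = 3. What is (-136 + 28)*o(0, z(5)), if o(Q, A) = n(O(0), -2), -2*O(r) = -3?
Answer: 648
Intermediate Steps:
O(r) = 3/2 (O(r) = -½*(-3) = 3/2)
z(f) = √2*√f (z(f) = √(2*f) = √2*√f)
n(J, w) = (-4 + w)*(3 + w) (n(J, w) = (w + 3)*(-4 + w) = (3 + w)*(-4 + w) = (-4 + w)*(3 + w))
o(Q, A) = -6 (o(Q, A) = -12 + (-2)² - 1*(-2) = -12 + 4 + 2 = -6)
(-136 + 28)*o(0, z(5)) = (-136 + 28)*(-6) = -108*(-6) = 648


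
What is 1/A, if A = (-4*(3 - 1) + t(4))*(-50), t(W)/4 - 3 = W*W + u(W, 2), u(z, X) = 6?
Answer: -1/4600 ≈ -0.00021739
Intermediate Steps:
t(W) = 36 + 4*W² (t(W) = 12 + 4*(W*W + 6) = 12 + 4*(W² + 6) = 12 + 4*(6 + W²) = 12 + (24 + 4*W²) = 36 + 4*W²)
A = -4600 (A = (-4*(3 - 1) + (36 + 4*4²))*(-50) = (-4*2 + (36 + 4*16))*(-50) = (-8 + (36 + 64))*(-50) = (-8 + 100)*(-50) = 92*(-50) = -4600)
1/A = 1/(-4600) = -1/4600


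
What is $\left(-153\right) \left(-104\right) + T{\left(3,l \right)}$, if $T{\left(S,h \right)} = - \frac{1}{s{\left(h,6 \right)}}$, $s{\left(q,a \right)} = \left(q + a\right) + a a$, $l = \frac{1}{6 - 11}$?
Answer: $\frac{3325603}{209} \approx 15912.0$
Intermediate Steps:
$l = - \frac{1}{5}$ ($l = \frac{1}{-5} = - \frac{1}{5} \approx -0.2$)
$s{\left(q,a \right)} = a + q + a^{2}$ ($s{\left(q,a \right)} = \left(a + q\right) + a^{2} = a + q + a^{2}$)
$T{\left(S,h \right)} = - \frac{1}{42 + h}$ ($T{\left(S,h \right)} = - \frac{1}{6 + h + 6^{2}} = - \frac{1}{6 + h + 36} = - \frac{1}{42 + h}$)
$\left(-153\right) \left(-104\right) + T{\left(3,l \right)} = \left(-153\right) \left(-104\right) - \frac{1}{42 - \frac{1}{5}} = 15912 - \frac{1}{\frac{209}{5}} = 15912 - \frac{5}{209} = \frac{3325603}{209}$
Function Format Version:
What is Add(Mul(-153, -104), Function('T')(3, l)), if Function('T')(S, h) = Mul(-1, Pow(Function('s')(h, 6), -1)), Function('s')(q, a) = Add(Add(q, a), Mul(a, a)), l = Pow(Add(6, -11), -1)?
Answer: Rational(3325603, 209) ≈ 15912.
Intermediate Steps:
l = Rational(-1, 5) (l = Pow(-5, -1) = Rational(-1, 5) ≈ -0.20000)
Function('s')(q, a) = Add(a, q, Pow(a, 2)) (Function('s')(q, a) = Add(Add(a, q), Pow(a, 2)) = Add(a, q, Pow(a, 2)))
Function('T')(S, h) = Mul(-1, Pow(Add(42, h), -1)) (Function('T')(S, h) = Mul(-1, Pow(Add(6, h, Pow(6, 2)), -1)) = Mul(-1, Pow(Add(6, h, 36), -1)) = Mul(-1, Pow(Add(42, h), -1)))
Add(Mul(-153, -104), Function('T')(3, l)) = Add(Mul(-153, -104), Mul(-1, Pow(Add(42, Rational(-1, 5)), -1))) = Add(15912, Mul(-1, Pow(Rational(209, 5), -1))) = Add(15912, Mul(-1, Rational(5, 209))) = Add(15912, Rational(-5, 209)) = Rational(3325603, 209)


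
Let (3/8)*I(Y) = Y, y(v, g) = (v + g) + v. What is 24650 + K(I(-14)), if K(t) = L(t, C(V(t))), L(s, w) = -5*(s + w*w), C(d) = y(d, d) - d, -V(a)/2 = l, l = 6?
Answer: 65870/3 ≈ 21957.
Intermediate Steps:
V(a) = -12 (V(a) = -2*6 = -12)
y(v, g) = g + 2*v (y(v, g) = (g + v) + v = g + 2*v)
I(Y) = 8*Y/3
C(d) = 2*d (C(d) = (d + 2*d) - d = 3*d - d = 2*d)
L(s, w) = -5*s - 5*w² (L(s, w) = -5*(s + w²) = -5*s - 5*w²)
K(t) = -2880 - 5*t (K(t) = -5*t - 5*(2*(-12))² = -5*t - 5*(-24)² = -5*t - 5*576 = -5*t - 2880 = -2880 - 5*t)
24650 + K(I(-14)) = 24650 + (-2880 - 40*(-14)/3) = 24650 + (-2880 - 5*(-112/3)) = 24650 + (-2880 + 560/3) = 24650 - 8080/3 = 65870/3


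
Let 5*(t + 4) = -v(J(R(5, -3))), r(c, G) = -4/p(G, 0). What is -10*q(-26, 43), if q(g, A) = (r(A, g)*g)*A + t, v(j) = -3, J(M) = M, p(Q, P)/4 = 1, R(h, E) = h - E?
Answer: -11146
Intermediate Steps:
p(Q, P) = 4 (p(Q, P) = 4*1 = 4)
r(c, G) = -1 (r(c, G) = -4/4 = -4*¼ = -1)
t = -17/5 (t = -4 + (-1*(-3))/5 = -4 + (⅕)*3 = -4 + ⅗ = -17/5 ≈ -3.4000)
q(g, A) = -17/5 - A*g (q(g, A) = (-g)*A - 17/5 = -A*g - 17/5 = -17/5 - A*g)
-10*q(-26, 43) = -10*(-17/5 - 1*43*(-26)) = -10*(-17/5 + 1118) = -10*5573/5 = -11146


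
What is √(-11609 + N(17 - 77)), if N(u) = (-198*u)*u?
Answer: I*√724409 ≈ 851.12*I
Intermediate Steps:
N(u) = -198*u²
√(-11609 + N(17 - 77)) = √(-11609 - 198*(17 - 77)²) = √(-11609 - 198*(-60)²) = √(-11609 - 198*3600) = √(-11609 - 712800) = √(-724409) = I*√724409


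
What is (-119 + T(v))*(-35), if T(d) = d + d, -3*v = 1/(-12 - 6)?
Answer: 112420/27 ≈ 4163.7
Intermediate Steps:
v = 1/54 (v = -1/(3*(-12 - 6)) = -⅓/(-18) = -⅓*(-1/18) = 1/54 ≈ 0.018519)
T(d) = 2*d
(-119 + T(v))*(-35) = (-119 + 2*(1/54))*(-35) = (-119 + 1/27)*(-35) = -3212/27*(-35) = 112420/27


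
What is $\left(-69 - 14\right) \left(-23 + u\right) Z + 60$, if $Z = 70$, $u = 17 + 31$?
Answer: $-145190$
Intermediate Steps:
$u = 48$
$\left(-69 - 14\right) \left(-23 + u\right) Z + 60 = \left(-69 - 14\right) \left(-23 + 48\right) 70 + 60 = \left(-83\right) 25 \cdot 70 + 60 = \left(-2075\right) 70 + 60 = -145250 + 60 = -145190$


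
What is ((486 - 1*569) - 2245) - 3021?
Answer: -5349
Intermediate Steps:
((486 - 1*569) - 2245) - 3021 = ((486 - 569) - 2245) - 3021 = (-83 - 2245) - 3021 = -2328 - 3021 = -5349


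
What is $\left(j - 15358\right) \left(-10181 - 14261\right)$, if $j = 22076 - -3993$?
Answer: $-261798262$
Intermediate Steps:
$j = 26069$ ($j = 22076 + 3993 = 26069$)
$\left(j - 15358\right) \left(-10181 - 14261\right) = \left(26069 - 15358\right) \left(-10181 - 14261\right) = 10711 \left(-24442\right) = -261798262$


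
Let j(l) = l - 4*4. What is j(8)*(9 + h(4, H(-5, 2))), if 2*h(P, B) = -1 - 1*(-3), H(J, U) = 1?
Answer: -80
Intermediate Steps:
j(l) = -16 + l (j(l) = l - 16 = -16 + l)
h(P, B) = 1 (h(P, B) = (-1 - 1*(-3))/2 = (-1 + 3)/2 = (1/2)*2 = 1)
j(8)*(9 + h(4, H(-5, 2))) = (-16 + 8)*(9 + 1) = -8*10 = -80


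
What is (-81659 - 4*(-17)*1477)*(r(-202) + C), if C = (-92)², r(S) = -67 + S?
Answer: 153877515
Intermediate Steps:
C = 8464
(-81659 - 4*(-17)*1477)*(r(-202) + C) = (-81659 - 4*(-17)*1477)*((-67 - 202) + 8464) = (-81659 + 68*1477)*(-269 + 8464) = (-81659 + 100436)*8195 = 18777*8195 = 153877515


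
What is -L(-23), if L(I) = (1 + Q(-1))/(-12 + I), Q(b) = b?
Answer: 0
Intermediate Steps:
L(I) = 0 (L(I) = (1 - 1)/(-12 + I) = 0/(-12 + I) = 0)
-L(-23) = -1*0 = 0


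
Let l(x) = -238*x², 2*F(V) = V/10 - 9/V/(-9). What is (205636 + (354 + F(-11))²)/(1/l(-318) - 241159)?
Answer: -48128072703855039/35114787614774450 ≈ -1.3706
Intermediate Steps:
F(V) = 1/(2*V) + V/20 (F(V) = (V/10 - 9/V/(-9))/2 = (V*(⅒) - 9/V*(-⅑))/2 = (V/10 + 1/V)/2 = (1/V + V/10)/2 = 1/(2*V) + V/20)
(205636 + (354 + F(-11))²)/(1/l(-318) - 241159) = (205636 + (354 + (1/20)*(10 + (-11)²)/(-11))²)/(1/(-238*(-318)²) - 241159) = (205636 + (354 + (1/20)*(-1/11)*(10 + 121))²)/(1/(-238*101124) - 241159) = (205636 + (354 + (1/20)*(-1/11)*131)²)/(1/(-24067512) - 241159) = (205636 + (354 - 131/220)²)/(-1/24067512 - 241159) = (205636 + (77749/220)²)/(-5804097126409/24067512) = (205636 + 6044907001/48400)*(-24067512/5804097126409) = (15997689401/48400)*(-24067512/5804097126409) = -48128072703855039/35114787614774450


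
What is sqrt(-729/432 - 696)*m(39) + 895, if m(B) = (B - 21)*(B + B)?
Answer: 895 + 21411*I*sqrt(3) ≈ 895.0 + 37085.0*I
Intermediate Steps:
m(B) = 2*B*(-21 + B) (m(B) = (-21 + B)*(2*B) = 2*B*(-21 + B))
sqrt(-729/432 - 696)*m(39) + 895 = sqrt(-729/432 - 696)*(2*39*(-21 + 39)) + 895 = sqrt(-729*1/432 - 696)*(2*39*18) + 895 = sqrt(-27/16 - 696)*1404 + 895 = sqrt(-11163/16)*1404 + 895 = (61*I*sqrt(3)/4)*1404 + 895 = 21411*I*sqrt(3) + 895 = 895 + 21411*I*sqrt(3)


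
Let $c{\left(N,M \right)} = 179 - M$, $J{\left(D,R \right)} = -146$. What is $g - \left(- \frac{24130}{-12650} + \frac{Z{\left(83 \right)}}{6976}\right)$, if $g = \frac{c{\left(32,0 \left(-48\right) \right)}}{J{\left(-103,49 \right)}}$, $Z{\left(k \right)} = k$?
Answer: $- \frac{2026285339}{644198720} \approx -3.1454$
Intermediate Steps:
$g = - \frac{179}{146}$ ($g = \frac{179 - 0 \left(-48\right)}{-146} = \left(179 - 0\right) \left(- \frac{1}{146}\right) = \left(179 + 0\right) \left(- \frac{1}{146}\right) = 179 \left(- \frac{1}{146}\right) = - \frac{179}{146} \approx -1.226$)
$g - \left(- \frac{24130}{-12650} + \frac{Z{\left(83 \right)}}{6976}\right) = - \frac{179}{146} - \left(- \frac{24130}{-12650} + \frac{83}{6976}\right) = - \frac{179}{146} - \left(\left(-24130\right) \left(- \frac{1}{12650}\right) + 83 \cdot \frac{1}{6976}\right) = - \frac{179}{146} - \left(\frac{2413}{1265} + \frac{83}{6976}\right) = - \frac{179}{146} - \frac{16938083}{8824640} = - \frac{2026285339}{644198720}$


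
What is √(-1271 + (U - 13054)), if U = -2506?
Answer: I*√16831 ≈ 129.73*I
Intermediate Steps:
√(-1271 + (U - 13054)) = √(-1271 + (-2506 - 13054)) = √(-1271 - 15560) = √(-16831) = I*√16831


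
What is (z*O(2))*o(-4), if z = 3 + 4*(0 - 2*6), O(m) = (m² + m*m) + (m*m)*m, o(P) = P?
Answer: 2880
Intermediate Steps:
O(m) = m³ + 2*m² (O(m) = (m² + m²) + m²*m = 2*m² + m³ = m³ + 2*m²)
z = -45 (z = 3 + 4*(0 - 12) = 3 + 4*(-12) = 3 - 48 = -45)
(z*O(2))*o(-4) = -45*2²*(2 + 2)*(-4) = -180*4*(-4) = -45*16*(-4) = -720*(-4) = 2880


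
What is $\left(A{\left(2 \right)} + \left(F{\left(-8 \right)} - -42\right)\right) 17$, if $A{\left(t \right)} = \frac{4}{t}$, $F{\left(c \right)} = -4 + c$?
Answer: $544$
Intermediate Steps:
$\left(A{\left(2 \right)} + \left(F{\left(-8 \right)} - -42\right)\right) 17 = \left(\frac{4}{2} - -30\right) 17 = \left(4 \cdot \frac{1}{2} + \left(-12 + 42\right)\right) 17 = \left(2 + 30\right) 17 = 32 \cdot 17 = 544$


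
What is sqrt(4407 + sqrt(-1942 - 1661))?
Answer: sqrt(4407 + I*sqrt(3603)) ≈ 66.387 + 0.4521*I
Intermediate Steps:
sqrt(4407 + sqrt(-1942 - 1661)) = sqrt(4407 + sqrt(-3603)) = sqrt(4407 + I*sqrt(3603))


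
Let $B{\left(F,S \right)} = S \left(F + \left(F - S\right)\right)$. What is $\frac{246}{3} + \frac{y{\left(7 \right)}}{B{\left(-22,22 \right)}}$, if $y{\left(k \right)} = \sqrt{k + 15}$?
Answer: $82 - \frac{\sqrt{22}}{1452} \approx 81.997$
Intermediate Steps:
$y{\left(k \right)} = \sqrt{15 + k}$
$B{\left(F,S \right)} = S \left(- S + 2 F\right)$
$\frac{246}{3} + \frac{y{\left(7 \right)}}{B{\left(-22,22 \right)}} = \frac{246}{3} + \frac{\sqrt{15 + 7}}{22 \left(\left(-1\right) 22 + 2 \left(-22\right)\right)} = 246 \cdot \frac{1}{3} + \frac{\sqrt{22}}{22 \left(-22 - 44\right)} = 82 + \frac{\sqrt{22}}{22 \left(-66\right)} = 82 + \frac{\sqrt{22}}{-1452} = 82 + \sqrt{22} \left(- \frac{1}{1452}\right) = 82 - \frac{\sqrt{22}}{1452}$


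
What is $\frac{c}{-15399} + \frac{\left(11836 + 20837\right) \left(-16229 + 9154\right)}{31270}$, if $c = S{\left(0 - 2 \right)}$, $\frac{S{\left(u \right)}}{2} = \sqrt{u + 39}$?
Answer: $- \frac{46232295}{6254} - \frac{2 \sqrt{37}}{15399} \approx -7392.4$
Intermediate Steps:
$S{\left(u \right)} = 2 \sqrt{39 + u}$ ($S{\left(u \right)} = 2 \sqrt{u + 39} = 2 \sqrt{39 + u}$)
$c = 2 \sqrt{37}$ ($c = 2 \sqrt{39 + \left(0 - 2\right)} = 2 \sqrt{39 - 2} = 2 \sqrt{37} \approx 12.166$)
$\frac{c}{-15399} + \frac{\left(11836 + 20837\right) \left(-16229 + 9154\right)}{31270} = \frac{2 \sqrt{37}}{-15399} + \frac{\left(11836 + 20837\right) \left(-16229 + 9154\right)}{31270} = 2 \sqrt{37} \left(- \frac{1}{15399}\right) + 32673 \left(-7075\right) \frac{1}{31270} = - \frac{2 \sqrt{37}}{15399} - \frac{46232295}{6254} = - \frac{46232295}{6254} - \frac{2 \sqrt{37}}{15399}$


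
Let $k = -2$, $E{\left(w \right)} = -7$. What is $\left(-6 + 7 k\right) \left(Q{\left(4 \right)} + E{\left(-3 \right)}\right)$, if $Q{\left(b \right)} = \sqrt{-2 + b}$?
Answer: $140 - 20 \sqrt{2} \approx 111.72$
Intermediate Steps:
$\left(-6 + 7 k\right) \left(Q{\left(4 \right)} + E{\left(-3 \right)}\right) = \left(-6 + 7 \left(-2\right)\right) \left(\sqrt{-2 + 4} - 7\right) = \left(-6 - 14\right) \left(\sqrt{2} - 7\right) = - 20 \left(-7 + \sqrt{2}\right) = 140 - 20 \sqrt{2}$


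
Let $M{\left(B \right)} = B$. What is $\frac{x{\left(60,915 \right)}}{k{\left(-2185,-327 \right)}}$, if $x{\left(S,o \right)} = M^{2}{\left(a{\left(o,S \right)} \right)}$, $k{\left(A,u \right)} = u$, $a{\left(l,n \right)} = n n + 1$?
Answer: $- \frac{12967201}{327} \approx -39655.0$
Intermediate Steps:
$a{\left(l,n \right)} = 1 + n^{2}$ ($a{\left(l,n \right)} = n^{2} + 1 = 1 + n^{2}$)
$x{\left(S,o \right)} = \left(1 + S^{2}\right)^{2}$
$\frac{x{\left(60,915 \right)}}{k{\left(-2185,-327 \right)}} = \frac{\left(1 + 60^{2}\right)^{2}}{-327} = \left(1 + 3600\right)^{2} \left(- \frac{1}{327}\right) = 3601^{2} \left(- \frac{1}{327}\right) = 12967201 \left(- \frac{1}{327}\right) = - \frac{12967201}{327}$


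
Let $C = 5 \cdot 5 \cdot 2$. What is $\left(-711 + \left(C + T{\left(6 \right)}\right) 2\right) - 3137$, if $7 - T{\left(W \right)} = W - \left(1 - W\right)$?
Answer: $-3756$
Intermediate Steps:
$C = 50$ ($C = 25 \cdot 2 = 50$)
$T{\left(W \right)} = 8 - 2 W$ ($T{\left(W \right)} = 7 - \left(W - \left(1 - W\right)\right) = 7 - \left(W + \left(-1 + W\right)\right) = 7 - \left(-1 + 2 W\right) = 8 - 2 W$)
$\left(-711 + \left(C + T{\left(6 \right)}\right) 2\right) - 3137 = \left(-711 + \left(50 + \left(8 - 12\right)\right) 2\right) - 3137 = \left(-711 + \left(50 - 4\right) 2\right) - 3137 = \left(-711 + 46 \cdot 2\right) - 3137 = \left(-711 + 92\right) - 3137 = -619 - 3137 = -3756$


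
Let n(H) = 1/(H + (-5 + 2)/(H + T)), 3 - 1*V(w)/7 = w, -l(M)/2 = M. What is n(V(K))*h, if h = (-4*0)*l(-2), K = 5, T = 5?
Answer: 0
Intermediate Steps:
l(M) = -2*M
V(w) = 21 - 7*w
n(H) = 1/(H - 3/(5 + H)) (n(H) = 1/(H + (-5 + 2)/(H + 5)) = 1/(H - 3/(5 + H)))
h = 0 (h = (-4*0)*(-2*(-2)) = 0*4 = 0)
n(V(K))*h = ((5 + (21 - 7*5))/(-3 + (21 - 7*5)² + 5*(21 - 7*5)))*0 = ((5 + (21 - 35))/(-3 + (21 - 35)² + 5*(21 - 35)))*0 = ((5 - 14)/(-3 + (-14)² + 5*(-14)))*0 = (-9/(-3 + 196 - 70))*0 = (-9/123)*0 = ((1/123)*(-9))*0 = -3/41*0 = 0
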